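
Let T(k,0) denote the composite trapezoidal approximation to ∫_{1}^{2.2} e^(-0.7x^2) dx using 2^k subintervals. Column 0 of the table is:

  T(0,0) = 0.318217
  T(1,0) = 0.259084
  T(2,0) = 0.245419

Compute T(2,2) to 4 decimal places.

0.2410

Richardson extrapolation on the trapezoidal column (denominator 4−1=3):
T(1,1) = (4·0.259084 − 0.318217) / 3 = 0.239373
T(2,1) = 0.245419 + (0.245419 − 0.259084)/3 = 0.240864
T(2,2) = (16·0.240864 − 0.239373) / 15 = 0.240963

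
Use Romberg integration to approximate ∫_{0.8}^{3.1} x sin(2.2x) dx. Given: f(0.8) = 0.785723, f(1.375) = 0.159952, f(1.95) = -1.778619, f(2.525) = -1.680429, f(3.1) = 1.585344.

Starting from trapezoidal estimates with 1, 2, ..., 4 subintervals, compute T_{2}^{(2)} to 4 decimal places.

T_{0}^{(0)} (trapezoid, 1 panel, h=2.3000): 2.726727
T_{1}^{(0)} (trapezoid, 2 panels, h=1.1500): -0.682048
T_{2}^{(0)} (trapezoid, 4 panels, h=0.5750): -1.215298
T_{1}^{(1)} = -0.682048 + (-0.682048 − 2.726727)/3 = -1.818306
T_{2}^{(1)} = -1.215298 + (-1.215298 − (-0.682048))/3 = -1.393048
T_{2}^{(2)} = -1.393048 + (-1.393048 − (-1.818306))/15 = -1.364697

-1.3647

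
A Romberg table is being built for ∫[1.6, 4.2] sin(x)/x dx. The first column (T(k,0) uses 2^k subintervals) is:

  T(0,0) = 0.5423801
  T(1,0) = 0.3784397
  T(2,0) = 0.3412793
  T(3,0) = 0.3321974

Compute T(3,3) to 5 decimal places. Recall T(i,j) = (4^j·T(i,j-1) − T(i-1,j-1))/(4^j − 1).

0.32919

Richardson extrapolation on the trapezoidal column (denominator 4−1=3):
T(1,1) = (4·0.3784397 − 0.5423801) / 3 = 0.3237929
T(2,1) = (4·0.3412793 − 0.3784397) / 3 = 0.3288925
T(3,1) = (4·0.3321974 − 0.3412793) / 3 = 0.3291701
T(2,2) = (16·0.3288925 − 0.3237929) / 15 = 0.3292325
T(3,2) = (16·0.3291701 − 0.3288925) / 15 = 0.3291886
T(3,3) = (64·0.3291886 − 0.3292325) / 63 = 0.3291879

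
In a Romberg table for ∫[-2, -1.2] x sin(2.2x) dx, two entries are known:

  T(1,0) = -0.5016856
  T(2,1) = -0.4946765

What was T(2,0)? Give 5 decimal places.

-0.49643

From T(2,1) = (4·T(2,0) − T(1,0))/3, solve for T(2,0):
4·T(2,0) = 3·(-0.4946765) + (-0.5016856) = -1.9857151
T(2,0) = -0.4964288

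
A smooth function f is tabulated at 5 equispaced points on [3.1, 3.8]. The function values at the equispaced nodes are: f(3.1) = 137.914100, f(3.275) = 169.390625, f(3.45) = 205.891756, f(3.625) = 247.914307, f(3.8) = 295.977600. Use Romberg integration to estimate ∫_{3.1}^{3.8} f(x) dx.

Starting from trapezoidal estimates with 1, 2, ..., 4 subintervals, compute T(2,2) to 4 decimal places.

T(0,0) (trapezoid, 1 panel, h=0.7000): 151.862095
T(1,0) (trapezoid, 2 panels, h=0.3500): 147.993162
T(2,0) (trapezoid, 4 panels, h=0.1750): 147.024944
T(1,1) = 147.993162 + (147.993162 − 151.862095)/3 = 146.703518
T(2,1) = 147.024944 + (147.024944 − 147.993162)/3 = 146.702205
T(2,2) = 146.702205 + (146.702205 − 146.703518)/15 = 146.702117

146.7021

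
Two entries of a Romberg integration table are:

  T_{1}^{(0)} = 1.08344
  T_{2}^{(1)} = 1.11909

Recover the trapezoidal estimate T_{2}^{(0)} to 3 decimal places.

1.110

From T_{2}^{(1)} = (4·T_{2}^{(0)} − T_{1}^{(0)})/3, solve for T_{2}^{(0)}:
4·T_{2}^{(0)} = 3·1.11909 + 1.08344 = 4.44071
T_{2}^{(0)} = 1.11018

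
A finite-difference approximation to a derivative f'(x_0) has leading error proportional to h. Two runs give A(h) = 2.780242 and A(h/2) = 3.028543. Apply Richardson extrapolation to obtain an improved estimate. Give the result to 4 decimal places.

Extrapolated value = (2·A(h/2) − A(h)) / (2 − 1)
= (2·3.028543 − 2.780242) / 1
= 3.276844 / 1 = 3.276844

3.2768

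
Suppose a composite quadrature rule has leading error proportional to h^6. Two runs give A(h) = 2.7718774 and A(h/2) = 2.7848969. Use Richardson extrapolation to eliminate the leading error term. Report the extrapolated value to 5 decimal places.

2.78510

The leading error scales as h^6; refining by a factor of 2 reduces it by 2^6 = 64.
Extrapolated value = (64·A(h/2) − A(h)) / (64 − 1)
= (64·2.7848969 − 2.7718774) / 63
= 175.4615242 / 63 = 2.7851036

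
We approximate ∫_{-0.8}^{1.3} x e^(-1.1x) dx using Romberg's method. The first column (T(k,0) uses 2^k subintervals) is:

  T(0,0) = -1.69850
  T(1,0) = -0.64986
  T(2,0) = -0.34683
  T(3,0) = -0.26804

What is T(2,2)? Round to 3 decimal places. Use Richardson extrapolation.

-0.242

T(1,1) = -0.64986 + (-0.64986 − (-1.69850))/3 = -0.30031
T(2,1) = -0.34683 + (-0.34683 − (-0.64986))/3 = -0.24582
T(2,2) = -0.24582 + (-0.24582 − (-0.30031))/15 = -0.24219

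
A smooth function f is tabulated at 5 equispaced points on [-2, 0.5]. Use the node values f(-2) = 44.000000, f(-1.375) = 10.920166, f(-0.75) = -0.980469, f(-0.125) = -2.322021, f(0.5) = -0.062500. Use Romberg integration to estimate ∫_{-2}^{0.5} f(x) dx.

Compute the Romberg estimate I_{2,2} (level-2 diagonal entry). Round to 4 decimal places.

I_{0,0} (trapezoid, 1 panel, h=2.5000): 54.921875
I_{1,0} (trapezoid, 2 panels, h=1.2500): 26.235351
I_{2,0} (trapezoid, 4 panels, h=0.6250): 18.491516
I_{1,1} = 26.235351 + (26.235351 − 54.921875)/3 = 16.673176
I_{2,1} = 18.491516 + (18.491516 − 26.235351)/3 = 15.910238
I_{2,2} = 15.910238 + (15.910238 − 16.673176)/15 = 15.859375

15.8594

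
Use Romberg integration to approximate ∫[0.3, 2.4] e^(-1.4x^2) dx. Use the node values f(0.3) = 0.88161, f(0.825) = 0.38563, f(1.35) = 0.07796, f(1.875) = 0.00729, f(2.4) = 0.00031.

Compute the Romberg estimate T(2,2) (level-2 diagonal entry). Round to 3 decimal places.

T(0,0) (trapezoid, 1 panel, h=2.1000): 0.92602
T(1,0) (trapezoid, 2 panels, h=1.0500): 0.54487
T(2,0) (trapezoid, 4 panels, h=0.5250): 0.47872
T(1,1) = 0.54487 + (0.54487 − 0.92602)/3 = 0.41782
T(2,1) = 0.47872 + (0.47872 − 0.54487)/3 = 0.45667
T(2,2) = 0.45667 + (0.45667 − 0.41782)/15 = 0.45926

0.459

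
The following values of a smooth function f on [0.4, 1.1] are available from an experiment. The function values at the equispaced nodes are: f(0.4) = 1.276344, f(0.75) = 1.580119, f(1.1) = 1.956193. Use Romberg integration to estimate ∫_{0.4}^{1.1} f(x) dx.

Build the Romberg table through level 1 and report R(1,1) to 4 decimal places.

R(0,0) (trapezoid, 1 panel, h=0.7000): 1.131388
R(1,0) (trapezoid, 2 panels, h=0.3500): 1.118736
R(1,1) = 1.118736 + (1.118736 − 1.131388)/3 = 1.114519

1.1145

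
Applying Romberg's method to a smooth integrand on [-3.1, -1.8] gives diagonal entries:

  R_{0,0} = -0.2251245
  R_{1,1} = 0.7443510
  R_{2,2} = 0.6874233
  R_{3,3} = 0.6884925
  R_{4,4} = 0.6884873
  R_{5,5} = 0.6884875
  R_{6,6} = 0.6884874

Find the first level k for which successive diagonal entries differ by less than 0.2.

k = 2

|R_{1,1} − R_{0,0}| = 0.9694755 ≥ 0.2
|R_{2,2} − R_{1,1}| = 0.0569277 < 0.2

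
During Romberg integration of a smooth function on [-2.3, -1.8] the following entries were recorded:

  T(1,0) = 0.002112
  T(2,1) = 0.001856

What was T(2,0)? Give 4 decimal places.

0.0019

From T(2,1) = (4·T(2,0) − T(1,0))/3, solve for T(2,0):
4·T(2,0) = 3·0.001856 + 0.002112 = 0.007680
T(2,0) = 0.001920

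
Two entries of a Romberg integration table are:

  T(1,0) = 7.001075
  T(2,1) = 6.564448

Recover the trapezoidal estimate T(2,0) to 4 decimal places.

6.6736

From T(2,1) = (4·T(2,0) − T(1,0))/3, solve for T(2,0):
4·T(2,0) = 3·6.564448 + 7.001075 = 26.694419
T(2,0) = 6.673605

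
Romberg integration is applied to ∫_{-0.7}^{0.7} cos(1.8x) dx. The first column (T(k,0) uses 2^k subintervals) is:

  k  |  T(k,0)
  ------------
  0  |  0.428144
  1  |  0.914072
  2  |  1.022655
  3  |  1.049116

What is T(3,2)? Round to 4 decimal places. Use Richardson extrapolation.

1.0579

Richardson extrapolation on the trapezoidal column (denominator 4−1=3):
T(2,1) = 1.022655 + (1.022655 − 0.914072)/3 = 1.058849
T(3,1) = (4·1.049116 − 1.022655) / 3 = 1.057936
T(3,2) = (16·1.057936 − 1.058849) / 15 = 1.057875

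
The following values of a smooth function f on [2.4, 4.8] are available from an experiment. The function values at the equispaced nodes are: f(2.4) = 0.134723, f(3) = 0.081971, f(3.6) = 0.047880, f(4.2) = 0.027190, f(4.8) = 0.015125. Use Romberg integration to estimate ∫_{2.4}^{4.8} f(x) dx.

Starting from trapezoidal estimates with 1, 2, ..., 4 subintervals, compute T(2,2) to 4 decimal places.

0.1364

T(0,0) (trapezoid, 1 panel, h=2.4000): 0.179818
T(1,0) (trapezoid, 2 panels, h=1.2000): 0.147365
T(2,0) (trapezoid, 4 panels, h=0.6000): 0.139179
T(1,1) = 0.147365 + (0.147365 − 0.179818)/3 = 0.136547
T(2,1) = 0.139179 + (0.139179 − 0.147365)/3 = 0.136450
T(2,2) = 0.136450 + (0.136450 − 0.136547)/15 = 0.136444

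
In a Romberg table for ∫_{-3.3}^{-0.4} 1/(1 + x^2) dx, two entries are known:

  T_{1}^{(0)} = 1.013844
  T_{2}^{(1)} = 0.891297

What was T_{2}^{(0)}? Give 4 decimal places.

0.9219

From T_{2}^{(1)} = (4·T_{2}^{(0)} − T_{1}^{(0)})/3, solve for T_{2}^{(0)}:
4·T_{2}^{(0)} = 3·0.891297 + 1.013844 = 3.687735
T_{2}^{(0)} = 0.921934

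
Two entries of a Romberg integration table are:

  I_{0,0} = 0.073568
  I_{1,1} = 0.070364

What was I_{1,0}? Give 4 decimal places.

0.0712

From I_{1,1} = (4·I_{1,0} − I_{0,0})/3, solve for I_{1,0}:
4·I_{1,0} = 3·0.070364 + 0.073568 = 0.284660
I_{1,0} = 0.071165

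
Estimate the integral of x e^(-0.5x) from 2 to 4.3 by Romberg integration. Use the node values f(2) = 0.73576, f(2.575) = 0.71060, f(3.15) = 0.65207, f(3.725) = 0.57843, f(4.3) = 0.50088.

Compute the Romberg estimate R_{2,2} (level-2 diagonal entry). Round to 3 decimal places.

R_{0,0} (trapezoid, 1 panel, h=2.3000): 1.42214
R_{1,0} (trapezoid, 2 panels, h=1.1500): 1.46095
R_{2,0} (trapezoid, 4 panels, h=0.5750): 1.47167
R_{1,1} = 1.46095 + (1.46095 − 1.42214)/3 = 1.47389
R_{2,1} = 1.47167 + (1.47167 − 1.46095)/3 = 1.47524
R_{2,2} = 1.47524 + (1.47524 − 1.47389)/15 = 1.47533

1.475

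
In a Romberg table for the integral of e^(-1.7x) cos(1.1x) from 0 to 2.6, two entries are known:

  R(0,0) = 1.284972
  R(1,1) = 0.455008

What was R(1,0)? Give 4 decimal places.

0.6625

From R(1,1) = (4·R(1,0) − R(0,0))/3, solve for R(1,0):
4·R(1,0) = 3·0.455008 + 1.284972 = 2.649996
R(1,0) = 0.662499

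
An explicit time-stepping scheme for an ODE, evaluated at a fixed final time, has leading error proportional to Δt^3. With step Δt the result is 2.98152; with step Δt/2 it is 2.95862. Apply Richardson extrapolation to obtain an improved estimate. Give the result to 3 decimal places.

2.955

The leading error scales as Δt^3; refining by a factor of 2 reduces it by 2^3 = 8.
Extrapolated value = (8·A(Δt/2) − A(Δt)) / (8 − 1)
= (8·2.95862 − 2.98152) / 7
= 20.68744 / 7 = 2.95535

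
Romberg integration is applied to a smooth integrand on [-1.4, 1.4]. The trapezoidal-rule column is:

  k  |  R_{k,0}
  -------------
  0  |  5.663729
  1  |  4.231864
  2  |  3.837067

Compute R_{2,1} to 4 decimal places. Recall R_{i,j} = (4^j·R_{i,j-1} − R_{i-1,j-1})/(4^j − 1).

3.7055

R_{2,1} = 3.837067 + (3.837067 − 4.231864)/3 = 3.705468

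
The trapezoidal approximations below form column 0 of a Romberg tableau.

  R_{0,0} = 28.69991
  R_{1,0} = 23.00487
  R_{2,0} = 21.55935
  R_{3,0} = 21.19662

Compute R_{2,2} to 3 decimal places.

Richardson extrapolation on the trapezoidal column (denominator 4−1=3):
R_{1,1} = (4·23.00487 − 28.69991) / 3 = 21.10652
R_{2,1} = 21.55935 + (21.55935 − 23.00487)/3 = 21.07751
R_{2,2} = (16·21.07751 − 21.10652) / 15 = 21.07558
(Column j=1 coincides with Simpson's rule on the same nodes.)

21.076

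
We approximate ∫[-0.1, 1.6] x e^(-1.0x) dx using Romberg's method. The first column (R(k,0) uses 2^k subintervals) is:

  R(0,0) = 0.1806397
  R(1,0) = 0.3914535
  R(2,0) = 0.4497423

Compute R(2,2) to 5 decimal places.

Richardson extrapolation on the trapezoidal column (denominator 4−1=3):
R(1,1) = (4·0.3914535 − 0.1806397) / 3 = 0.4617248
R(2,1) = 0.4497423 + (0.4497423 − 0.3914535)/3 = 0.4691719
R(2,2) = 0.4691719 + (0.4691719 − 0.4617248)/15 = 0.4696684

0.46967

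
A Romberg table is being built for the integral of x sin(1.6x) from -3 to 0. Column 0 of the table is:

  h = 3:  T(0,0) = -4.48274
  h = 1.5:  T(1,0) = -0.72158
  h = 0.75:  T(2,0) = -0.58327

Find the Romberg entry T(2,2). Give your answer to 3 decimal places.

-0.608

Richardson extrapolation on the trapezoidal column (denominator 4−1=3):
T(1,1) = (4·(-0.72158) − (-4.48274)) / 3 = 0.53214
T(2,1) = -0.58327 + (-0.58327 − (-0.72158))/3 = -0.53717
T(2,2) = -0.53717 + (-0.53717 − 0.53214)/15 = -0.60846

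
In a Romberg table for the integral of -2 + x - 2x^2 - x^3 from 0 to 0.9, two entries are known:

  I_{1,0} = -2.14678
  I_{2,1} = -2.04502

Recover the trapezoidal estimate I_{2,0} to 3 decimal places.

-2.070

From I_{2,1} = (4·I_{2,0} − I_{1,0})/3, solve for I_{2,0}:
4·I_{2,0} = 3·(-2.04502) + (-2.14678) = -8.28184
I_{2,0} = -2.07046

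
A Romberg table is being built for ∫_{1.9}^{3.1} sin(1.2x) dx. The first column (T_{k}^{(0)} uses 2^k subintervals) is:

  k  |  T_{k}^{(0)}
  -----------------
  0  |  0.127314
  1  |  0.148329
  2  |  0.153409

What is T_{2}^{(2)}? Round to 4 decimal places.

0.1551

T_{1}^{(1)} = (4·0.148329 − 0.127314) / 3 = 0.155334
T_{2}^{(1)} = (4·0.153409 − 0.148329) / 3 = 0.155102
T_{2}^{(2)} = 0.155102 + (0.155102 − 0.155334)/15 = 0.155087
(Column j=1 coincides with Simpson's rule on the same nodes.)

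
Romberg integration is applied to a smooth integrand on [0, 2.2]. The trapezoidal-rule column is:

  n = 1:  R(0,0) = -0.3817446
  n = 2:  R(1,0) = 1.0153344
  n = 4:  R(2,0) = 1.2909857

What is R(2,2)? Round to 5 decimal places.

1.37633

Richardson extrapolation on the trapezoidal column (denominator 4−1=3):
R(1,1) = (4·1.0153344 − (-0.3817446)) / 3 = 1.4810274
R(2,1) = 1.2909857 + (1.2909857 − 1.0153344)/3 = 1.3828695
R(2,2) = (16·1.3828695 − 1.4810274) / 15 = 1.3763256
(Column j=1 coincides with Simpson's rule on the same nodes.)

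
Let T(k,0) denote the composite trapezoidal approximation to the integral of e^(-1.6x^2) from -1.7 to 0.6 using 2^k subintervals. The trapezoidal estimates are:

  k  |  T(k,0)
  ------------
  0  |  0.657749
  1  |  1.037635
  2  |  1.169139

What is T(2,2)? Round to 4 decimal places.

1.2162

Richardson extrapolation on the trapezoidal column (denominator 4−1=3):
T(1,1) = 1.037635 + (1.037635 − 0.657749)/3 = 1.164264
T(2,1) = 1.169139 + (1.169139 − 1.037635)/3 = 1.212974
T(2,2) = 1.212974 + (1.212974 − 1.164264)/15 = 1.216221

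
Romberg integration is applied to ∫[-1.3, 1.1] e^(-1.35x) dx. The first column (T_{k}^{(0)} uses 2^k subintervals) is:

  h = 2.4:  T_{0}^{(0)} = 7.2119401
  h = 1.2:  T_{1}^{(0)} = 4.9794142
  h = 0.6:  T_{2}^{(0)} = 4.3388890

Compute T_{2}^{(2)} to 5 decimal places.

Richardson extrapolation on the trapezoidal column (denominator 4−1=3):
T_{1}^{(1)} = 4.9794142 + (4.9794142 − 7.2119401)/3 = 4.2352389
T_{2}^{(1)} = (4·4.3388890 − 4.9794142) / 3 = 4.1253806
T_{2}^{(2)} = (16·4.1253806 − 4.2352389) / 15 = 4.1180567

4.11806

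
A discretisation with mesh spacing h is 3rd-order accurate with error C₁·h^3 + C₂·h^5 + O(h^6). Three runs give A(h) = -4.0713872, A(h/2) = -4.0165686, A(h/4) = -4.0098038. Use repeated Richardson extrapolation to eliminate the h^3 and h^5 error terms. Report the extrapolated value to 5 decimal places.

-4.00884

First eliminate the h^3 term (factor 2^3 = 8):
  B₁ = (8·(-4.0165686) − (-4.0713872))/7 = -4.0087374
  B₂ = (8·(-4.0098038) − (-4.0165686))/7 = -4.0088374
Then eliminate the h^5 term (factor 2^5 = 32):
  (32·(-4.0088374) − (-4.0087374))/31 = -4.0088406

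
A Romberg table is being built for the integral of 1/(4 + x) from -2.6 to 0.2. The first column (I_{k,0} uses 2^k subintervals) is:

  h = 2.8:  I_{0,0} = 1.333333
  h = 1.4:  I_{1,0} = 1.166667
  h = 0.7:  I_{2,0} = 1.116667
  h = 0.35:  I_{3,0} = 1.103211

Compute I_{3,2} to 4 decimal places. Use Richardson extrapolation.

1.0986

Richardson extrapolation on the trapezoidal column (denominator 4−1=3):
I_{2,1} = (4·1.116667 − 1.166667) / 3 = 1.100000
I_{3,1} = 1.103211 + (1.103211 − 1.116667)/3 = 1.098726
I_{3,2} = (16·1.098726 − 1.100000) / 15 = 1.098641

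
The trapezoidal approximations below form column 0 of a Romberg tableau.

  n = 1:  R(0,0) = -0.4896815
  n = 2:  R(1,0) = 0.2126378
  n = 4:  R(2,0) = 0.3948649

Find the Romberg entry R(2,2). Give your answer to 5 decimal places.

0.45620

R(1,1) = 0.2126378 + (0.2126378 − (-0.4896815))/3 = 0.4467442
R(2,1) = (4·0.3948649 − 0.2126378) / 3 = 0.4556073
R(2,2) = 0.4556073 + (0.4556073 − 0.4467442)/15 = 0.4561982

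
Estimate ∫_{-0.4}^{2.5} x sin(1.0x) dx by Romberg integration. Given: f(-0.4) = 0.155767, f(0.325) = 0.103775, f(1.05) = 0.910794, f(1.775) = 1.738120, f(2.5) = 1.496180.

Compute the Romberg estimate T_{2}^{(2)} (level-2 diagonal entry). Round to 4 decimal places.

T_{0}^{(0)} (trapezoid, 1 panel, h=2.9000): 2.395323
T_{1}^{(0)} (trapezoid, 2 panels, h=1.4500): 2.518313
T_{2}^{(0)} (trapezoid, 4 panels, h=0.7250): 2.594530
T_{1}^{(1)} = 2.518313 + (2.518313 − 2.395323)/3 = 2.559310
T_{2}^{(1)} = 2.594530 + (2.594530 − 2.518313)/3 = 2.619936
T_{2}^{(2)} = 2.619936 + (2.619936 − 2.559310)/15 = 2.623978

2.6240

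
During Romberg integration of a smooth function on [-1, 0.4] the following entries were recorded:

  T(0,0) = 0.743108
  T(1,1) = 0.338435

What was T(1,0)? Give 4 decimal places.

0.4396

From T(1,1) = (4·T(1,0) − T(0,0))/3, solve for T(1,0):
4·T(1,0) = 3·0.338435 + 0.743108 = 1.758413
T(1,0) = 0.439603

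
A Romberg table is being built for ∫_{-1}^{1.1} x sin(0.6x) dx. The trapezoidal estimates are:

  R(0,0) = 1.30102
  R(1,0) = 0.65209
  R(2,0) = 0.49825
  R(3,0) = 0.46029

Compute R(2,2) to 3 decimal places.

Richardson extrapolation on the trapezoidal column (denominator 4−1=3):
R(1,1) = (4·0.65209 − 1.30102) / 3 = 0.43578
R(2,1) = (4·0.49825 − 0.65209) / 3 = 0.44697
R(2,2) = 0.44697 + (0.44697 − 0.43578)/15 = 0.44772
(Column j=1 coincides with Simpson's rule on the same nodes.)

0.448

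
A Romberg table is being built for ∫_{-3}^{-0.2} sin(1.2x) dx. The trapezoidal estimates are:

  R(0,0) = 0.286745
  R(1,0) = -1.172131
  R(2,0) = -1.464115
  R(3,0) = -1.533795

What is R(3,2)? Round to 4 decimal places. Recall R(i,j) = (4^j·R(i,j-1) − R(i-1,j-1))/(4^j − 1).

R(2,1) = -1.464115 + (-1.464115 − (-1.172131))/3 = -1.561443
R(3,1) = -1.533795 + (-1.533795 − (-1.464115))/3 = -1.557022
R(3,2) = -1.557022 + (-1.557022 − (-1.561443))/15 = -1.556727

-1.5567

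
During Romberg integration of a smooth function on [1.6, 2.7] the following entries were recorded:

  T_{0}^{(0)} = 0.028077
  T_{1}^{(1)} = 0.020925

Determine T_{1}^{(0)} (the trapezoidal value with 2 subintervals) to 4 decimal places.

From T_{1}^{(1)} = (4·T_{1}^{(0)} − T_{0}^{(0)})/3, solve for T_{1}^{(0)}:
4·T_{1}^{(0)} = 3·0.020925 + 0.028077 = 0.090852
T_{1}^{(0)} = 0.022713

0.0227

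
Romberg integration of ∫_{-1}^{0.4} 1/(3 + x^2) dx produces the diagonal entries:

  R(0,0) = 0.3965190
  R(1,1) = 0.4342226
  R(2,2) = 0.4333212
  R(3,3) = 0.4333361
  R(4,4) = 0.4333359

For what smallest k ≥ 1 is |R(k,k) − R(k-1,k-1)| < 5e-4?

|R(1,1) − R(0,0)| = 0.0377036 ≥ 5e-4
|R(2,2) − R(1,1)| = 0.0009014 ≥ 5e-4
|R(3,3) − R(2,2)| = 0.0000149 < 5e-4

k = 3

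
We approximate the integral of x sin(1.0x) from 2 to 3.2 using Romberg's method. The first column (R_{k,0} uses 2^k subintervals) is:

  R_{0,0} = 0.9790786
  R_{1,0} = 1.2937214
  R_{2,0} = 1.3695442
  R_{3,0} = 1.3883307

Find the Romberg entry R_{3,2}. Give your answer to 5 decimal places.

Richardson extrapolation on the trapezoidal column (denominator 4−1=3):
R_{2,1} = 1.3695442 + (1.3695442 − 1.2937214)/3 = 1.3948185
R_{3,1} = 1.3883307 + (1.3883307 − 1.3695442)/3 = 1.3945929
R_{3,2} = 1.3945929 + (1.3945929 − 1.3948185)/15 = 1.3945779

1.39458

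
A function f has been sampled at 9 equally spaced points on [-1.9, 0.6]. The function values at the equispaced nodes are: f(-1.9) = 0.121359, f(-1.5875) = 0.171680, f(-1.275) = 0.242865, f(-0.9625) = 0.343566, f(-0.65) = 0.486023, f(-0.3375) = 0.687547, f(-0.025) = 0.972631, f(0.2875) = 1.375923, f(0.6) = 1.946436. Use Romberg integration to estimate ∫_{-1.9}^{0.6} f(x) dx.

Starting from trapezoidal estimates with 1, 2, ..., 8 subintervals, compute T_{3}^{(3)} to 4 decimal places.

T_{0}^{(0)} (trapezoid, 1 panel, h=2.5000): 2.584744
T_{1}^{(0)} (trapezoid, 2 panels, h=1.2500): 1.899901
T_{2}^{(0)} (trapezoid, 4 panels, h=0.6250): 1.709635
T_{3}^{(0)} (trapezoid, 8 panels, h=0.3125): 1.660666
T_{1}^{(1)} = 1.899901 + (1.899901 − 2.584744)/3 = 1.671620
T_{2}^{(1)} = 1.709635 + (1.709635 − 1.899901)/3 = 1.646213
T_{3}^{(1)} = 1.660666 + (1.660666 − 1.709635)/3 = 1.644343
T_{2}^{(2)} = 1.646213 + (1.646213 − 1.671620)/15 = 1.644519
T_{3}^{(2)} = 1.644343 + (1.644343 − 1.646213)/15 = 1.644218
T_{3}^{(3)} = 1.644218 + (1.644218 − 1.644519)/63 = 1.644213

1.6442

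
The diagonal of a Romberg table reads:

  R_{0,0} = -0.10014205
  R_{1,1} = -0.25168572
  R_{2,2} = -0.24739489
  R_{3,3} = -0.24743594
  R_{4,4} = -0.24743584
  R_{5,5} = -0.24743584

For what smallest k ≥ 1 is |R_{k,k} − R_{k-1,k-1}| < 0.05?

|R_{1,1} − R_{0,0}| = 0.15154367 ≥ 0.05
|R_{2,2} − R_{1,1}| = 0.00429083 < 0.05

k = 2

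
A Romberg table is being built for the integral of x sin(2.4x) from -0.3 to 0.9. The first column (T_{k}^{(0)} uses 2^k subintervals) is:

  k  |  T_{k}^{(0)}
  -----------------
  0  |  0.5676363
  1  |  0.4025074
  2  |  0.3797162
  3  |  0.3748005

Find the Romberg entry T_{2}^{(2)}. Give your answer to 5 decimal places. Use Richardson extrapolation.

Richardson extrapolation on the trapezoidal column (denominator 4−1=3):
T_{1}^{(1)} = (4·0.4025074 − 0.5676363) / 3 = 0.3474644
T_{2}^{(1)} = 0.3797162 + (0.3797162 − 0.4025074)/3 = 0.3721191
T_{2}^{(2)} = 0.3721191 + (0.3721191 − 0.3474644)/15 = 0.3737627
(Column j=1 coincides with Simpson's rule on the same nodes.)

0.37376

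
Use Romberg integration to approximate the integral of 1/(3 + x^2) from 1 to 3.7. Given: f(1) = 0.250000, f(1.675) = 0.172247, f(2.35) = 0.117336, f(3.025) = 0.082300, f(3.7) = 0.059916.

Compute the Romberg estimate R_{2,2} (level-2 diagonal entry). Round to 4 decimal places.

0.3517

R_{0,0} (trapezoid, 1 panel, h=2.7000): 0.418387
R_{1,0} (trapezoid, 2 panels, h=1.3500): 0.367597
R_{2,0} (trapezoid, 4 panels, h=0.6750): 0.355618
R_{1,1} = 0.367597 + (0.367597 − 0.418387)/3 = 0.350667
R_{2,1} = 0.355618 + (0.355618 − 0.367597)/3 = 0.351625
R_{2,2} = 0.351625 + (0.351625 − 0.350667)/15 = 0.351689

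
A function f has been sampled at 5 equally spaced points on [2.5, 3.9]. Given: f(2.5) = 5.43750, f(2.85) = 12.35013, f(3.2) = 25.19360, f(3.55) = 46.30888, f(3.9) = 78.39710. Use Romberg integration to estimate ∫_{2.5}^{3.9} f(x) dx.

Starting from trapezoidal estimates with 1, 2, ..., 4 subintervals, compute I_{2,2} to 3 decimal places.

43.031

I_{0,0} (trapezoid, 1 panel, h=1.4000): 58.68422
I_{1,0} (trapezoid, 2 panels, h=0.7000): 46.97763
I_{2,0} (trapezoid, 4 panels, h=0.3500): 44.01947
I_{1,1} = 46.97763 + (46.97763 − 58.68422)/3 = 43.07543
I_{2,1} = 44.01947 + (44.01947 − 46.97763)/3 = 43.03342
I_{2,2} = 43.03342 + (43.03342 − 43.07543)/15 = 43.03062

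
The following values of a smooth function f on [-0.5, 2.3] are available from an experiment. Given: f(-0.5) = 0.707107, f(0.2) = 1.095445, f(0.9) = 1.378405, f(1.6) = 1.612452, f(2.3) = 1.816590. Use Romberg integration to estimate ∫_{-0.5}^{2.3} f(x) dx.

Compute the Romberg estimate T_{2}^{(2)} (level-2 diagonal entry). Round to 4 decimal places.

T_{0}^{(0)} (trapezoid, 1 panel, h=2.8000): 3.533176
T_{1}^{(0)} (trapezoid, 2 panels, h=1.4000): 3.696355
T_{2}^{(0)} (trapezoid, 4 panels, h=0.7000): 3.743705
T_{1}^{(1)} = 3.696355 + (3.696355 − 3.533176)/3 = 3.750748
T_{2}^{(1)} = 3.743705 + (3.743705 − 3.696355)/3 = 3.759488
T_{2}^{(2)} = 3.759488 + (3.759488 − 3.750748)/15 = 3.760071

3.7601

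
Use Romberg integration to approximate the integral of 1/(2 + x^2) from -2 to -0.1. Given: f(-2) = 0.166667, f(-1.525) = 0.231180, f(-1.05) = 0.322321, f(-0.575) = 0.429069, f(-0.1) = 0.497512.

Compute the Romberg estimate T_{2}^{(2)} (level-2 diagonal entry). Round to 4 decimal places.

T_{0}^{(0)} (trapezoid, 1 panel, h=1.9000): 0.630970
T_{1}^{(0)} (trapezoid, 2 panels, h=0.9500): 0.621690
T_{2}^{(0)} (trapezoid, 4 panels, h=0.4750): 0.624463
T_{1}^{(1)} = 0.621690 + (0.621690 − 0.630970)/3 = 0.618597
T_{2}^{(1)} = 0.624463 + (0.624463 − 0.621690)/3 = 0.625387
T_{2}^{(2)} = 0.625387 + (0.625387 − 0.618597)/15 = 0.625840

0.6258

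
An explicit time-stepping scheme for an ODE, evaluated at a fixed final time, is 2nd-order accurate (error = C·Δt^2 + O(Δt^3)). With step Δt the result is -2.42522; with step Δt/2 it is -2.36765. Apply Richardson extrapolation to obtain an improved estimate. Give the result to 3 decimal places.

-2.348

Extrapolated value = (4·A(Δt/2) − A(Δt)) / (4 − 1)
= (4·(-2.36765) − (-2.42522)) / 3
= -7.04538 / 3 = -2.34846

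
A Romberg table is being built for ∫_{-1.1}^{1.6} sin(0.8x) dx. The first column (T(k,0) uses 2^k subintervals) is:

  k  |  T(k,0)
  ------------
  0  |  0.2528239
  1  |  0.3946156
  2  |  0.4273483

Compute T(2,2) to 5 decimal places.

Richardson extrapolation on the trapezoidal column (denominator 4−1=3):
T(1,1) = 0.3946156 + (0.3946156 − 0.2528239)/3 = 0.4418795
T(2,1) = (4·0.4273483 − 0.3946156) / 3 = 0.4382592
T(2,2) = (16·0.4382592 − 0.4418795) / 15 = 0.4380178
(Column j=1 coincides with Simpson's rule on the same nodes.)

0.43802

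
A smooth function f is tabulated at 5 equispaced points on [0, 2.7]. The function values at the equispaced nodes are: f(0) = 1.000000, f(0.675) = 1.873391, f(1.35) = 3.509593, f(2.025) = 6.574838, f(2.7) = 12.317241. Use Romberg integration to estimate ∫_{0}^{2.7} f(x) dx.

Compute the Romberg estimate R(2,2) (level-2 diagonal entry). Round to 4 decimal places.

12.1704

R(0,0) (trapezoid, 1 panel, h=2.7000): 17.978275
R(1,0) (trapezoid, 2 panels, h=1.3500): 13.727088
R(2,0) (trapezoid, 4 panels, h=0.6750): 12.566099
R(1,1) = 13.727088 + (13.727088 − 17.978275)/3 = 12.310026
R(2,1) = 12.566099 + (12.566099 − 13.727088)/3 = 12.179103
R(2,2) = 12.179103 + (12.179103 − 12.310026)/15 = 12.170375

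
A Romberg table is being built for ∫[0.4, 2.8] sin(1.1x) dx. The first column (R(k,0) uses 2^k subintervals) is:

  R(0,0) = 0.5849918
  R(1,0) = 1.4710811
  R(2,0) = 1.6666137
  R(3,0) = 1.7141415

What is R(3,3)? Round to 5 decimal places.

1.72987

R(1,1) = (4·1.4710811 − 0.5849918) / 3 = 1.7664442
R(2,1) = (4·1.6666137 − 1.4710811) / 3 = 1.7317912
R(3,1) = (4·1.7141415 − 1.6666137) / 3 = 1.7299841
R(2,2) = 1.7317912 + (1.7317912 − 1.7664442)/15 = 1.7294810
R(3,2) = 1.7299841 + (1.7299841 − 1.7317912)/15 = 1.7298636
R(3,3) = (64·1.7298636 − 1.7294810) / 63 = 1.7298697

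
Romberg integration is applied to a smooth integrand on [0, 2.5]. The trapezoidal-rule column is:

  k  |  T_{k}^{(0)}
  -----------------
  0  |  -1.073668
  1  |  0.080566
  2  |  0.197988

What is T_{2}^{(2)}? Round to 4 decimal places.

0.2219

Richardson extrapolation on the trapezoidal column (denominator 4−1=3):
T_{1}^{(1)} = 0.080566 + (0.080566 − (-1.073668))/3 = 0.465311
T_{2}^{(1)} = 0.197988 + (0.197988 − 0.080566)/3 = 0.237129
T_{2}^{(2)} = (16·0.237129 − 0.465311) / 15 = 0.221917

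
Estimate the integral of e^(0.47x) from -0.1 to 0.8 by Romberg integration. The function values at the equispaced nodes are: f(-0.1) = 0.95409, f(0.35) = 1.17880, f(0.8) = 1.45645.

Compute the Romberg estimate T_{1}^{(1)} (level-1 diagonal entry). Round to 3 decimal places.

T_{0}^{(0)} (trapezoid, 1 panel, h=0.9000): 1.08474
T_{1}^{(0)} (trapezoid, 2 panels, h=0.4500): 1.07283
T_{1}^{(1)} = 1.07283 + (1.07283 − 1.08474)/3 = 1.06886

1.069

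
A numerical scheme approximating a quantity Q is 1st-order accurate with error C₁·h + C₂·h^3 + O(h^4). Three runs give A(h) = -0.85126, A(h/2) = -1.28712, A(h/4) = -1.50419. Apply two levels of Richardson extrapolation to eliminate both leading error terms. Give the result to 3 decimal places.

First eliminate the h term (factor 2^1 = 2):
  B₁ = (2·(-1.28712) − (-0.85126))/1 = -1.72298
  B₂ = (2·(-1.50419) − (-1.28712))/1 = -1.72126
Then eliminate the h^3 term (factor 2^3 = 8):
  (8·(-1.72126) − (-1.72298))/7 = -1.72101

-1.721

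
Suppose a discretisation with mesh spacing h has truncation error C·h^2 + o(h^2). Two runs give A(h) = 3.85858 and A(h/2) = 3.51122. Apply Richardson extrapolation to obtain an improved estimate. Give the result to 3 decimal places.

3.395

The leading error scales as h^2; refining by a factor of 2 reduces it by 2^2 = 4.
Extrapolated value = (4·A(h/2) − A(h)) / (4 − 1)
= (4·3.51122 − 3.85858) / 3
= 10.18630 / 3 = 3.39543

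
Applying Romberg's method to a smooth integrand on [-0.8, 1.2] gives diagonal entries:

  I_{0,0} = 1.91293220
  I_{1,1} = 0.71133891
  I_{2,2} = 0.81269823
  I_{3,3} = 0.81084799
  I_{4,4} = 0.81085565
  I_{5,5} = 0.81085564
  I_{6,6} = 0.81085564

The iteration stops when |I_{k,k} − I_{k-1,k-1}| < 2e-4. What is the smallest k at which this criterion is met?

|I_{1,1} − I_{0,0}| = 1.20159329 ≥ 2e-4
|I_{2,2} − I_{1,1}| = 0.10135932 ≥ 2e-4
|I_{3,3} − I_{2,2}| = 0.00185024 ≥ 2e-4
|I_{4,4} − I_{3,3}| = 0.00000766 < 2e-4

k = 4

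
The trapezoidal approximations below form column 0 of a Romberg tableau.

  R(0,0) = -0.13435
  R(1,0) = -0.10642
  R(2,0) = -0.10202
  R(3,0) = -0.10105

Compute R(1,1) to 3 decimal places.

R(1,1) = -0.10642 + (-0.10642 − (-0.13435))/3 = -0.09711

-0.097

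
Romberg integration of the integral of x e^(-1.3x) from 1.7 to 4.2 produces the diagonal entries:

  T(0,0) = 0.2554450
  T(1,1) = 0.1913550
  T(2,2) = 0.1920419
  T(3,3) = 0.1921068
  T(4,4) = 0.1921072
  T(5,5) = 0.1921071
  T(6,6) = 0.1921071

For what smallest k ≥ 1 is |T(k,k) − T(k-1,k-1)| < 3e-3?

k = 2

|T(1,1) − T(0,0)| = 0.0640900 ≥ 3e-3
|T(2,2) − T(1,1)| = 0.0006869 < 3e-3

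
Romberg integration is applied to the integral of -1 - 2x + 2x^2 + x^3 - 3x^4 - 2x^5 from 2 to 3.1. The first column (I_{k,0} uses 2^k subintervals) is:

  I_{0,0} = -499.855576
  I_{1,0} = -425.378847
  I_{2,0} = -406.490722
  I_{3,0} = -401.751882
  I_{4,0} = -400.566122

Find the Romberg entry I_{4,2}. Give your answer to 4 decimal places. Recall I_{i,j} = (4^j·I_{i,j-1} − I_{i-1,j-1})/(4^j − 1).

I_{3,1} = -401.751882 + (-401.751882 − (-406.490722))/3 = -400.172269
I_{4,1} = -400.566122 + (-400.566122 − (-401.751882))/3 = -400.170869
I_{4,2} = -400.170869 + (-400.170869 − (-400.172269))/15 = -400.170776
(Column j=1 coincides with Simpson's rule on the same nodes.)

-400.1708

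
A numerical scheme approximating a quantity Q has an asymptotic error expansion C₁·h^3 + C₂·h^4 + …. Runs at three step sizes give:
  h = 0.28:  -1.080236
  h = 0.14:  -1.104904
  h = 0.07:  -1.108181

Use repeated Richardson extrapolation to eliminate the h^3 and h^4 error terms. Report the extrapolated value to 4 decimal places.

-1.1087

First eliminate the h^3 term (factor 2^3 = 8):
  B₁ = (8·(-1.104904) − (-1.080236))/7 = -1.108428
  B₂ = (8·(-1.108181) − (-1.104904))/7 = -1.108649
Then eliminate the h^4 term (factor 2^4 = 16):
  (16·(-1.108649) − (-1.108428))/15 = -1.108664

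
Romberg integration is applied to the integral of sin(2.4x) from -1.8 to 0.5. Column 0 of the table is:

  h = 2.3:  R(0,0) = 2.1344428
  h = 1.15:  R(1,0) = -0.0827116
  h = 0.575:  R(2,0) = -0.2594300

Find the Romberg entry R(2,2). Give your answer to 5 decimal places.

R(1,1) = (4·(-0.0827116) − 2.1344428) / 3 = -0.8217631
R(2,1) = (4·(-0.2594300) − (-0.0827116)) / 3 = -0.3183361
R(2,2) = -0.3183361 + (-0.3183361 − (-0.8217631))/15 = -0.2847743
(Column j=1 coincides with Simpson's rule on the same nodes.)

-0.28477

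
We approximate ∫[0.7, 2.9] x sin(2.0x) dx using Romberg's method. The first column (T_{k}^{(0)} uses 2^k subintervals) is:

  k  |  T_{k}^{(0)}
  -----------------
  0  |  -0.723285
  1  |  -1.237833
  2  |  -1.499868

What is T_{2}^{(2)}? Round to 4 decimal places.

T_{1}^{(1)} = -1.237833 + (-1.237833 − (-0.723285))/3 = -1.409349
T_{2}^{(1)} = (4·(-1.499868) − (-1.237833)) / 3 = -1.587213
T_{2}^{(2)} = -1.587213 + (-1.587213 − (-1.409349))/15 = -1.599071

-1.5991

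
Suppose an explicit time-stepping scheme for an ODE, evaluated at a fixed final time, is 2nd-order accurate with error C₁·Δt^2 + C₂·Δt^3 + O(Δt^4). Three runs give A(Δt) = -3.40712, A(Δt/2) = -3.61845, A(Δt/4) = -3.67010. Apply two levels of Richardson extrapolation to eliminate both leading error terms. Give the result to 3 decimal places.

-3.687

First eliminate the Δt^2 term (factor 2^2 = 4):
  B₁ = (4·(-3.61845) − (-3.40712))/3 = -3.68889
  B₂ = (4·(-3.67010) − (-3.61845))/3 = -3.68732
Then eliminate the Δt^3 term (factor 2^3 = 8):
  (8·(-3.68732) − (-3.68889))/7 = -3.68710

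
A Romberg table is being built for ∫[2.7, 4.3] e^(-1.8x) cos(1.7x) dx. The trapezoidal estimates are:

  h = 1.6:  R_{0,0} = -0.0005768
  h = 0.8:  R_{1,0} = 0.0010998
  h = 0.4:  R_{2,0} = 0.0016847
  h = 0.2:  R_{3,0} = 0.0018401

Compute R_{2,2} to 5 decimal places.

0.00189

R_{1,1} = (4·0.0010998 − (-0.0005768)) / 3 = 0.0016587
R_{2,1} = (4·0.0016847 − 0.0010998) / 3 = 0.0018797
R_{2,2} = 0.0018797 + (0.0018797 − 0.0016587)/15 = 0.0018944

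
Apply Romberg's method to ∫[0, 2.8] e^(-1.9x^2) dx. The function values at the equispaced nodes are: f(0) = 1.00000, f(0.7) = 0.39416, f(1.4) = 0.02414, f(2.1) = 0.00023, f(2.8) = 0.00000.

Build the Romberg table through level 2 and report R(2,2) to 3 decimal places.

R(0,0) (trapezoid, 1 panel, h=2.8000): 1.40000
R(1,0) (trapezoid, 2 panels, h=1.4000): 0.73380
R(2,0) (trapezoid, 4 panels, h=0.7000): 0.64297
R(1,1) = 0.73380 + (0.73380 − 1.40000)/3 = 0.51173
R(2,1) = 0.64297 + (0.64297 − 0.73380)/3 = 0.61269
R(2,2) = 0.61269 + (0.61269 − 0.51173)/15 = 0.61942

0.619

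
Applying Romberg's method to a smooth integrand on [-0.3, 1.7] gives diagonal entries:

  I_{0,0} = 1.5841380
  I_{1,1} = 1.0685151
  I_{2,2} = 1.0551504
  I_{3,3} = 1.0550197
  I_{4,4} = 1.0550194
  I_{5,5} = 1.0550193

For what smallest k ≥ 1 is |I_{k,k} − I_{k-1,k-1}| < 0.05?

k = 2

|I_{1,1} − I_{0,0}| = 0.5156229 ≥ 0.05
|I_{2,2} − I_{1,1}| = 0.0133647 < 0.05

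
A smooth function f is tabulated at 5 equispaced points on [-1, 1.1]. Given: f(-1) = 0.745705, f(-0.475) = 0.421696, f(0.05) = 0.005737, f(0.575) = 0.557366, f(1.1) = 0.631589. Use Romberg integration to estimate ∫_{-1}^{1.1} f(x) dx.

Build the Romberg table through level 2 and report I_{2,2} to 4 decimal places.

0.9576

I_{0,0} (trapezoid, 1 panel, h=2.1000): 1.446159
I_{1,0} (trapezoid, 2 panels, h=1.0500): 0.729103
I_{2,0} (trapezoid, 4 panels, h=0.5250): 0.878559
I_{1,1} = 0.729103 + (0.729103 − 1.446159)/3 = 0.490084
I_{2,1} = 0.878559 + (0.878559 − 0.729103)/3 = 0.928378
I_{2,2} = 0.928378 + (0.928378 − 0.490084)/15 = 0.957598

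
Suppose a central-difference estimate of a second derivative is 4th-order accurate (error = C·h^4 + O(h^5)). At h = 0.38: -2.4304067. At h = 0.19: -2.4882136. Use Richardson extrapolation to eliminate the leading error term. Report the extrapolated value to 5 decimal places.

-2.49207

Extrapolated value = (16·A(h/2) − A(h)) / (16 − 1)
= (16·(-2.4882136) − (-2.4304067)) / 15
= -37.3810109 / 15 = -2.4920674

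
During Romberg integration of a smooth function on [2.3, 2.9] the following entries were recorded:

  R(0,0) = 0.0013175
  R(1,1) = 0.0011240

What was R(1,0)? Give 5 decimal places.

From R(1,1) = (4·R(1,0) − R(0,0))/3, solve for R(1,0):
4·R(1,0) = 3·0.0011240 + 0.0013175 = 0.0046895
R(1,0) = 0.0011724

0.00117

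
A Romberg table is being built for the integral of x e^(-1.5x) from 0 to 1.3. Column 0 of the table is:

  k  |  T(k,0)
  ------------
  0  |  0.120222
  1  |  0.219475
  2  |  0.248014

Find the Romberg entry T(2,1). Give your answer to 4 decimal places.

0.2575

T(2,1) = 0.248014 + (0.248014 − 0.219475)/3 = 0.257527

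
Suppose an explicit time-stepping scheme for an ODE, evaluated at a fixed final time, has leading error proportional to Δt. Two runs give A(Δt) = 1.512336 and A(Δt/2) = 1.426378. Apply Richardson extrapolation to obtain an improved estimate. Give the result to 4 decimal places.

1.3404

Extrapolated value = (2·A(Δt/2) − A(Δt)) / (2 − 1)
= (2·1.426378 − 1.512336) / 1
= 1.340420 / 1 = 1.340420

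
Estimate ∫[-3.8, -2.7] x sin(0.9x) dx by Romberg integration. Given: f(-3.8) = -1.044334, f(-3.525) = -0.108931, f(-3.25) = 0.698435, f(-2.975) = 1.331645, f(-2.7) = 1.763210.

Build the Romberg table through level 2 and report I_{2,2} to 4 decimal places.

0.6422

I_{0,0} (trapezoid, 1 panel, h=1.1000): 0.395382
I_{1,0} (trapezoid, 2 panels, h=0.5500): 0.581830
I_{2,0} (trapezoid, 4 panels, h=0.2750): 0.627161
I_{1,1} = 0.581830 + (0.581830 − 0.395382)/3 = 0.643979
I_{2,1} = 0.627161 + (0.627161 − 0.581830)/3 = 0.642271
I_{2,2} = 0.642271 + (0.642271 − 0.643979)/15 = 0.642157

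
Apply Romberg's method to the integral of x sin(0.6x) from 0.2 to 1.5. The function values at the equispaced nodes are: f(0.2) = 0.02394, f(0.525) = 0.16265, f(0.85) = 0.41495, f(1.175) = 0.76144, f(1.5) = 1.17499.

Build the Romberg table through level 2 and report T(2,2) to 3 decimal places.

0.620

T(0,0) (trapezoid, 1 panel, h=1.3000): 0.77930
T(1,0) (trapezoid, 2 panels, h=0.6500): 0.65937
T(2,0) (trapezoid, 4 panels, h=0.3250): 0.63001
T(1,1) = 0.65937 + (0.65937 − 0.77930)/3 = 0.61939
T(2,1) = 0.63001 + (0.63001 − 0.65937)/3 = 0.62022
T(2,2) = 0.62022 + (0.62022 − 0.61939)/15 = 0.62028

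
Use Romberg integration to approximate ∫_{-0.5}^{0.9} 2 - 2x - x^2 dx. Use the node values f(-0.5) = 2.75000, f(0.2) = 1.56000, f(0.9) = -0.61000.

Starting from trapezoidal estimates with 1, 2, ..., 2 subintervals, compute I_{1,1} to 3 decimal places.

I_{0,0} (trapezoid, 1 panel, h=1.4000): 1.49800
I_{1,0} (trapezoid, 2 panels, h=0.7000): 1.84100
I_{1,1} = 1.84100 + (1.84100 − 1.49800)/3 = 1.95533

1.955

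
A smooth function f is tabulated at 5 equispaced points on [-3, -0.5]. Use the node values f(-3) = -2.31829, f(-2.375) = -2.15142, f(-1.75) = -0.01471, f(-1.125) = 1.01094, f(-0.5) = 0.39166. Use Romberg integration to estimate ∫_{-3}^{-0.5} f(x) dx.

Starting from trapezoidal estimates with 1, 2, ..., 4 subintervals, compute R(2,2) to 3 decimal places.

R(0,0) (trapezoid, 1 panel, h=2.5000): -2.40829
R(1,0) (trapezoid, 2 panels, h=1.2500): -1.22253
R(2,0) (trapezoid, 4 panels, h=0.6250): -1.32407
R(1,1) = -1.22253 + (-1.22253 − (-2.40829))/3 = -0.82728
R(2,1) = -1.32407 + (-1.32407 − (-1.22253))/3 = -1.35792
R(2,2) = -1.35792 + (-1.35792 − (-0.82728))/15 = -1.39330

-1.393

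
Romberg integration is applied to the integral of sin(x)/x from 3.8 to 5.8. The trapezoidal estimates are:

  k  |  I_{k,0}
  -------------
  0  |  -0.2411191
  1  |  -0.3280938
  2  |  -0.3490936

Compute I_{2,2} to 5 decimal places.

I_{1,1} = (4·(-0.3280938) − (-0.2411191)) / 3 = -0.3570854
I_{2,1} = -0.3490936 + (-0.3490936 − (-0.3280938))/3 = -0.3560935
I_{2,2} = -0.3560935 + (-0.3560935 − (-0.3570854))/15 = -0.3560274

-0.35603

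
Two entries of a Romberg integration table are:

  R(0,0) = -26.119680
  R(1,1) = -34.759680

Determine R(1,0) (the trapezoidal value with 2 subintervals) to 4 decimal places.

From R(1,1) = (4·R(1,0) − R(0,0))/3, solve for R(1,0):
4·R(1,0) = 3·(-34.759680) + (-26.119680) = -130.398720
R(1,0) = -32.599680

-32.5997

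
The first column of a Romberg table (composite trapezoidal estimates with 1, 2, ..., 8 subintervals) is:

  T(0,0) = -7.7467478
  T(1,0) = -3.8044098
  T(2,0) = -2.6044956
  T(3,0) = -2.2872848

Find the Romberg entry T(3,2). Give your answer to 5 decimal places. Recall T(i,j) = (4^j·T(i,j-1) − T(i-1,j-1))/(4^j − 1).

-2.18002

T(2,1) = -2.6044956 + (-2.6044956 − (-3.8044098))/3 = -2.2045242
T(3,1) = -2.2872848 + (-2.2872848 − (-2.6044956))/3 = -2.1815479
T(3,2) = (16·(-2.1815479) − (-2.2045242)) / 15 = -2.1800161
(Column j=1 coincides with Simpson's rule on the same nodes.)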